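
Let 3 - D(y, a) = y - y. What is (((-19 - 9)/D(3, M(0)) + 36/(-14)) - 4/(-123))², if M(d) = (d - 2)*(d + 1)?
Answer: 104489284/741321 ≈ 140.95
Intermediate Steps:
M(d) = (1 + d)*(-2 + d) (M(d) = (-2 + d)*(1 + d) = (1 + d)*(-2 + d))
D(y, a) = 3 (D(y, a) = 3 - (y - y) = 3 - 1*0 = 3 + 0 = 3)
(((-19 - 9)/D(3, M(0)) + 36/(-14)) - 4/(-123))² = (((-19 - 9)/3 + 36/(-14)) - 4/(-123))² = ((-28*⅓ + 36*(-1/14)) - 4*(-1/123))² = ((-28/3 - 18/7) + 4/123)² = (-250/21 + 4/123)² = (-10222/861)² = 104489284/741321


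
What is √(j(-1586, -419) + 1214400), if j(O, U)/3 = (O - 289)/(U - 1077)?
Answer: 5*√27178550454/748 ≈ 1102.0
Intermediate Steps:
j(O, U) = 3*(-289 + O)/(-1077 + U) (j(O, U) = 3*((O - 289)/(U - 1077)) = 3*((-289 + O)/(-1077 + U)) = 3*(-289 + O)/(-1077 + U))
√(j(-1586, -419) + 1214400) = √(3*(-289 - 1586)/(-1077 - 419) + 1214400) = √(3*(-1875)/(-1496) + 1214400) = √(3*(-1/1496)*(-1875) + 1214400) = √(5625/1496 + 1214400) = √(1816748025/1496) = 5*√27178550454/748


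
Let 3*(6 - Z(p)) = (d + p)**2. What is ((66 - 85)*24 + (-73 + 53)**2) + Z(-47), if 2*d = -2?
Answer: -818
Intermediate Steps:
d = -1 (d = (1/2)*(-2) = -1)
Z(p) = 6 - (-1 + p)**2/3
((66 - 85)*24 + (-73 + 53)**2) + Z(-47) = ((66 - 85)*24 + (-73 + 53)**2) + (6 - (-1 - 47)**2/3) = (-19*24 + (-20)**2) + (6 - 1/3*(-48)**2) = (-456 + 400) + (6 - 1/3*2304) = -56 + (6 - 768) = -56 - 762 = -818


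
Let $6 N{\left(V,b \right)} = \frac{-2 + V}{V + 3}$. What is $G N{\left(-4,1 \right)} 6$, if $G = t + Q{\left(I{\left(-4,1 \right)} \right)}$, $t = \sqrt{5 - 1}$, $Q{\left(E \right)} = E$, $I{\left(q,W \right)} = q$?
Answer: $-12$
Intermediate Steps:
$N{\left(V,b \right)} = \frac{-2 + V}{6 \left(3 + V\right)}$ ($N{\left(V,b \right)} = \frac{\left(-2 + V\right) \frac{1}{V + 3}}{6} = \frac{\left(-2 + V\right) \frac{1}{3 + V}}{6} = \frac{\frac{1}{3 + V} \left(-2 + V\right)}{6} = \frac{-2 + V}{6 \left(3 + V\right)}$)
$t = 2$ ($t = \sqrt{4} = 2$)
$G = -2$ ($G = 2 - 4 = -2$)
$G N{\left(-4,1 \right)} 6 = - 2 \frac{-2 - 4}{6 \left(3 - 4\right)} 6 = - 2 \cdot \frac{1}{6} \frac{1}{-1} \left(-6\right) 6 = - 2 \cdot \frac{1}{6} \left(-1\right) \left(-6\right) 6 = \left(-2\right) 1 \cdot 6 = \left(-2\right) 6 = -12$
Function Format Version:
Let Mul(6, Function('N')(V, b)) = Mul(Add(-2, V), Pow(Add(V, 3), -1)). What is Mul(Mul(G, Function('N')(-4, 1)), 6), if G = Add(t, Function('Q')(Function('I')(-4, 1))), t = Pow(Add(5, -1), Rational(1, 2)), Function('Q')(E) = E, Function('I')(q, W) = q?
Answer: -12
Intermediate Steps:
Function('N')(V, b) = Mul(Rational(1, 6), Pow(Add(3, V), -1), Add(-2, V)) (Function('N')(V, b) = Mul(Rational(1, 6), Mul(Add(-2, V), Pow(Add(V, 3), -1))) = Mul(Rational(1, 6), Mul(Add(-2, V), Pow(Add(3, V), -1))) = Mul(Rational(1, 6), Mul(Pow(Add(3, V), -1), Add(-2, V))) = Mul(Rational(1, 6), Pow(Add(3, V), -1), Add(-2, V)))
t = 2 (t = Pow(4, Rational(1, 2)) = 2)
G = -2 (G = Add(2, -4) = -2)
Mul(Mul(G, Function('N')(-4, 1)), 6) = Mul(Mul(-2, Mul(Rational(1, 6), Pow(Add(3, -4), -1), Add(-2, -4))), 6) = Mul(Mul(-2, Mul(Rational(1, 6), Pow(-1, -1), -6)), 6) = Mul(Mul(-2, Mul(Rational(1, 6), -1, -6)), 6) = Mul(Mul(-2, 1), 6) = Mul(-2, 6) = -12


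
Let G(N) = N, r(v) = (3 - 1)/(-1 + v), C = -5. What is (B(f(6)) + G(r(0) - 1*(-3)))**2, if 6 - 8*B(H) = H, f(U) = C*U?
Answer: 121/4 ≈ 30.250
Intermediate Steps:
r(v) = 2/(-1 + v)
f(U) = -5*U
B(H) = 3/4 - H/8
(B(f(6)) + G(r(0) - 1*(-3)))**2 = ((3/4 - (-5)*6/8) + (2/(-1 + 0) - 1*(-3)))**2 = ((3/4 - 1/8*(-30)) + (2/(-1) + 3))**2 = ((3/4 + 15/4) + (2*(-1) + 3))**2 = (9/2 + (-2 + 3))**2 = (9/2 + 1)**2 = (11/2)**2 = 121/4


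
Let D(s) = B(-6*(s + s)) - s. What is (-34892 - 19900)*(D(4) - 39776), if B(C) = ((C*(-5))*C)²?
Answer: -7269288611040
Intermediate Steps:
B(C) = 25*C⁴ (B(C) = ((-5*C)*C)² = (-5*C²)² = 25*C⁴)
D(s) = -s + 518400*s⁴ (D(s) = 25*(-6*(s + s))⁴ - s = 25*(-12*s)⁴ - s = 25*(20736*s⁴) - s = 518400*s⁴ - s = -s + 518400*s⁴)
(-34892 - 19900)*(D(4) - 39776) = (-34892 - 19900)*((-1*4 + 518400*4⁴) - 39776) = -54792*((-4 + 518400*256) - 39776) = -54792*((-4 + 132710400) - 39776) = -54792*(132710396 - 39776) = -54792*132670620 = -7269288611040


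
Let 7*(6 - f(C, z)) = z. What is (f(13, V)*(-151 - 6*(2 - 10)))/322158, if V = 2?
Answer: -2060/1127553 ≈ -0.0018270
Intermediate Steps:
f(C, z) = 6 - z/7
(f(13, V)*(-151 - 6*(2 - 10)))/322158 = ((6 - ⅐*2)*(-151 - 6*(2 - 10)))/322158 = ((6 - 2/7)*(-151 - 6*(-8)))*(1/322158) = (40*(-151 + 48)/7)*(1/322158) = ((40/7)*(-103))*(1/322158) = -4120/7*1/322158 = -2060/1127553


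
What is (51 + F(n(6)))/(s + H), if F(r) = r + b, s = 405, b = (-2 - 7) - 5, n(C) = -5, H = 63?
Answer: 8/117 ≈ 0.068376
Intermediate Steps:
b = -14 (b = -9 - 5 = -14)
F(r) = -14 + r (F(r) = r - 14 = -14 + r)
(51 + F(n(6)))/(s + H) = (51 + (-14 - 5))/(405 + 63) = (51 - 19)/468 = 32*(1/468) = 8/117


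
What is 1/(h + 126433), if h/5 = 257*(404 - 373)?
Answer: 1/166268 ≈ 6.0144e-6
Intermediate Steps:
h = 39835 (h = 5*(257*(404 - 373)) = 5*(257*31) = 5*7967 = 39835)
1/(h + 126433) = 1/(39835 + 126433) = 1/166268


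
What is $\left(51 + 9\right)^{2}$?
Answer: $3600$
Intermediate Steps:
$\left(51 + 9\right)^{2} = 60^{2} = 3600$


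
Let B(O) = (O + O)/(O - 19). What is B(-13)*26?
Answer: 169/8 ≈ 21.125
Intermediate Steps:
B(O) = 2*O/(-19 + O) (B(O) = (2*O)/(-19 + O) = 2*O/(-19 + O))
B(-13)*26 = (2*(-13)/(-19 - 13))*26 = (2*(-13)/(-32))*26 = (2*(-13)*(-1/32))*26 = (13/16)*26 = 169/8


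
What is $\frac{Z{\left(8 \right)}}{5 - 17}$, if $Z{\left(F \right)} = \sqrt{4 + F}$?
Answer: $- \frac{\sqrt{3}}{6} \approx -0.28868$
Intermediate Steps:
$\frac{Z{\left(8 \right)}}{5 - 17} = \frac{\sqrt{4 + 8}}{5 - 17} = \frac{\sqrt{12}}{-12} = 2 \sqrt{3} \left(- \frac{1}{12}\right) = - \frac{\sqrt{3}}{6}$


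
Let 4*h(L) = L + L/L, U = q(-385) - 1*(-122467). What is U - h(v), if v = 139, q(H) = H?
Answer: 122047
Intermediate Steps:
U = 122082 (U = -385 - 1*(-122467) = -385 + 122467 = 122082)
h(L) = 1/4 + L/4 (h(L) = (L + L/L)/4 = (L + 1)/4 = (1 + L)/4 = 1/4 + L/4)
U - h(v) = 122082 - (1/4 + (1/4)*139) = 122082 - (1/4 + 139/4) = 122082 - 1*35 = 122082 - 35 = 122047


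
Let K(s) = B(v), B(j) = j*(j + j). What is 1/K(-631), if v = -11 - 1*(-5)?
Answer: 1/72 ≈ 0.013889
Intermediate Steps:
v = -6 (v = -11 + 5 = -6)
B(j) = 2*j² (B(j) = j*(2*j) = 2*j²)
K(s) = 72 (K(s) = 2*(-6)² = 2*36 = 72)
1/K(-631) = 1/72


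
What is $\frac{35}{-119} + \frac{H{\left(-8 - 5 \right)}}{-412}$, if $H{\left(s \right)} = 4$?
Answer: $- \frac{532}{1751} \approx -0.30383$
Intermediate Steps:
$\frac{35}{-119} + \frac{H{\left(-8 - 5 \right)}}{-412} = \frac{35}{-119} + \frac{4}{-412} = 35 \left(- \frac{1}{119}\right) + 4 \left(- \frac{1}{412}\right) = - \frac{5}{17} - \frac{1}{103} = - \frac{532}{1751}$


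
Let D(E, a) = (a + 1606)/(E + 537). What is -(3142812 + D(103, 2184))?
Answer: -201140347/64 ≈ -3.1428e+6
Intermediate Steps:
D(E, a) = (1606 + a)/(537 + E)
-(3142812 + D(103, 2184)) = -(3142812 + (1606 + 2184)/(537 + 103)) = -(3142812 + 3790/640) = -(3142812 + (1/640)*3790) = -(3142812 + 379/64) = -1*201140347/64 = -201140347/64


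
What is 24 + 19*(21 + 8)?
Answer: 575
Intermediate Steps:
24 + 19*(21 + 8) = 24 + 19*29 = 24 + 551 = 575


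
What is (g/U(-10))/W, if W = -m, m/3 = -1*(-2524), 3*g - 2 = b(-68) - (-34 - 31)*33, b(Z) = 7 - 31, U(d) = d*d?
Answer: -2123/2271600 ≈ -0.00093458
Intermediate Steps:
U(d) = d**2
b(Z) = -24
g = 2123/3 (g = 2/3 + (-24 - (-34 - 31)*33)/3 = 2/3 + (-24 - (-65)*33)/3 = 2/3 + (-24 - 1*(-2145))/3 = 2/3 + (-24 + 2145)/3 = 2/3 + (1/3)*2121 = 2/3 + 707 = 2123/3 ≈ 707.67)
m = 7572 (m = 3*(-1*(-2524)) = 3*2524 = 7572)
W = -7572 (W = -1*7572 = -7572)
(g/U(-10))/W = (2123/(3*((-10)**2)))/(-7572) = ((2123/3)/100)*(-1/7572) = ((2123/3)*(1/100))*(-1/7572) = (2123/300)*(-1/7572) = -2123/2271600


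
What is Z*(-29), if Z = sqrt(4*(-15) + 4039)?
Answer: -29*sqrt(3979) ≈ -1829.3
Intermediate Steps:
Z = sqrt(3979) (Z = sqrt(-60 + 4039) = sqrt(3979) ≈ 63.079)
Z*(-29) = sqrt(3979)*(-29) = -29*sqrt(3979)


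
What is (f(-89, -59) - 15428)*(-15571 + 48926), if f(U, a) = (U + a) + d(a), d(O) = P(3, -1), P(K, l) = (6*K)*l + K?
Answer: -520037805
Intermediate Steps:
P(K, l) = K + 6*K*l (P(K, l) = 6*K*l + K = K + 6*K*l)
d(O) = -15 (d(O) = 3*(1 + 6*(-1)) = 3*(1 - 6) = 3*(-5) = -15)
f(U, a) = -15 + U + a (f(U, a) = (U + a) - 15 = -15 + U + a)
(f(-89, -59) - 15428)*(-15571 + 48926) = ((-15 - 89 - 59) - 15428)*(-15571 + 48926) = (-163 - 15428)*33355 = -15591*33355 = -520037805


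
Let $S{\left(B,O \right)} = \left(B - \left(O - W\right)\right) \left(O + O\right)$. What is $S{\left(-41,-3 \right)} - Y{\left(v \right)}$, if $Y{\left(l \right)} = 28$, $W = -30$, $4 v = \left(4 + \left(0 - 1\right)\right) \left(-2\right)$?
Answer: $380$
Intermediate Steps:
$v = - \frac{3}{2}$ ($v = \frac{\left(4 + \left(0 - 1\right)\right) \left(-2\right)}{4} = \frac{\left(4 - 1\right) \left(-2\right)}{4} = \frac{3 \left(-2\right)}{4} = \frac{1}{4} \left(-6\right) = - \frac{3}{2} \approx -1.5$)
$S{\left(B,O \right)} = 2 O \left(-30 + B - O\right)$ ($S{\left(B,O \right)} = \left(B - \left(30 + O\right)\right) \left(O + O\right) = \left(-30 + B - O\right) 2 O = 2 O \left(-30 + B - O\right)$)
$S{\left(-41,-3 \right)} - Y{\left(v \right)} = 2 \left(-3\right) \left(-30 - 41 - -3\right) - 28 = 2 \left(-3\right) \left(-30 - 41 + 3\right) - 28 = 2 \left(-3\right) \left(-68\right) - 28 = 408 - 28 = 380$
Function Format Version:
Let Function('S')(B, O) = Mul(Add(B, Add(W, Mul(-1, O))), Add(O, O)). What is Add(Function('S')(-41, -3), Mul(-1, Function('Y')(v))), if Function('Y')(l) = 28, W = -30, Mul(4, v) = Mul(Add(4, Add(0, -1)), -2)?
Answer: 380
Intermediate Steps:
v = Rational(-3, 2) (v = Mul(Rational(1, 4), Mul(Add(4, Add(0, -1)), -2)) = Mul(Rational(1, 4), Mul(Add(4, -1), -2)) = Mul(Rational(1, 4), Mul(3, -2)) = Mul(Rational(1, 4), -6) = Rational(-3, 2) ≈ -1.5000)
Function('S')(B, O) = Mul(2, O, Add(-30, B, Mul(-1, O))) (Function('S')(B, O) = Mul(Add(B, Add(-30, Mul(-1, O))), Add(O, O)) = Mul(Add(-30, B, Mul(-1, O)), Mul(2, O)) = Mul(2, O, Add(-30, B, Mul(-1, O))))
Add(Function('S')(-41, -3), Mul(-1, Function('Y')(v))) = Add(Mul(2, -3, Add(-30, -41, Mul(-1, -3))), Mul(-1, 28)) = Add(Mul(2, -3, Add(-30, -41, 3)), -28) = Add(Mul(2, -3, -68), -28) = Add(408, -28) = 380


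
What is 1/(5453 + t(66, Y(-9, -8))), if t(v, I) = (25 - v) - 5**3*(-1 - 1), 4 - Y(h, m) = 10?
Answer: 1/5662 ≈ 0.00017662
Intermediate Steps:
Y(h, m) = -6 (Y(h, m) = 4 - 1*10 = 4 - 10 = -6)
t(v, I) = 275 - v (t(v, I) = (25 - v) - 125*(-2) = (25 - v) - 1*(-250) = (25 - v) + 250 = 275 - v)
1/(5453 + t(66, Y(-9, -8))) = 1/(5453 + (275 - 1*66)) = 1/(5453 + (275 - 66)) = 1/(5453 + 209) = 1/5662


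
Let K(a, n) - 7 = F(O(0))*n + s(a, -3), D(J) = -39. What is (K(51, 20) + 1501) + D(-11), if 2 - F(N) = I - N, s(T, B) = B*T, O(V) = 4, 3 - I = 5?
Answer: 1476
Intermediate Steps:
I = -2 (I = 3 - 1*5 = 3 - 5 = -2)
F(N) = 4 + N (F(N) = 2 - (-2 - N) = 2 + (2 + N) = 4 + N)
K(a, n) = 7 - 3*a + 8*n (K(a, n) = 7 + ((4 + 4)*n - 3*a) = 7 + (8*n - 3*a) = 7 + (-3*a + 8*n) = 7 - 3*a + 8*n)
(K(51, 20) + 1501) + D(-11) = ((7 - 3*51 + 8*20) + 1501) - 39 = ((7 - 153 + 160) + 1501) - 39 = (14 + 1501) - 39 = 1515 - 39 = 1476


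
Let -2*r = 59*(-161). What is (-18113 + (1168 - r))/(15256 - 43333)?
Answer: 14463/18718 ≈ 0.77268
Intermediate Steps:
r = 9499/2 (r = -59*(-161)/2 = -½*(-9499) = 9499/2 ≈ 4749.5)
(-18113 + (1168 - r))/(15256 - 43333) = (-18113 + (1168 - 1*9499/2))/(15256 - 43333) = (-18113 + (1168 - 9499/2))/(-28077) = (-18113 - 7163/2)*(-1/28077) = -43389/2*(-1/28077) = 14463/18718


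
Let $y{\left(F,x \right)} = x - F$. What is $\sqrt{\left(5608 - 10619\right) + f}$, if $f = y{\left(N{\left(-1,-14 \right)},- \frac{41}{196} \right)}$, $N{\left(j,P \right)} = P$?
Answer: $\frac{i \sqrt{979453}}{14} \approx 70.691 i$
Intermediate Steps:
$f = \frac{2703}{196}$ ($f = - \frac{41}{196} - -14 = \left(-41\right) \frac{1}{196} + 14 = - \frac{41}{196} + 14 = \frac{2703}{196} \approx 13.791$)
$\sqrt{\left(5608 - 10619\right) + f} = \sqrt{\left(5608 - 10619\right) + \frac{2703}{196}} = \sqrt{-5011 + \frac{2703}{196}} = \sqrt{- \frac{979453}{196}} = \frac{i \sqrt{979453}}{14}$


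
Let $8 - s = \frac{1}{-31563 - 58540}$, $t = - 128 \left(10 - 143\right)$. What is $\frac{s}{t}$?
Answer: $\frac{102975}{219130496} \approx 0.00046993$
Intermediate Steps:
$t = 17024$ ($t = \left(-128\right) \left(-133\right) = 17024$)
$s = \frac{720825}{90103}$ ($s = 8 - \frac{1}{-31563 - 58540} = 8 - \frac{1}{-90103} = 8 - - \frac{1}{90103} = 8 + \frac{1}{90103} = \frac{720825}{90103} \approx 8.0$)
$\frac{s}{t} = \frac{720825}{90103 \cdot 17024} = \frac{720825}{90103} \cdot \frac{1}{17024} = \frac{102975}{219130496}$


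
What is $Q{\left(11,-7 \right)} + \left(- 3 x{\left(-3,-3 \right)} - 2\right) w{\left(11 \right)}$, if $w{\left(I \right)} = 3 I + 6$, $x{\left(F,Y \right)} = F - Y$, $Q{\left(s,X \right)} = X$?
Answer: $-85$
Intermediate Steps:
$w{\left(I \right)} = 6 + 3 I$
$Q{\left(11,-7 \right)} + \left(- 3 x{\left(-3,-3 \right)} - 2\right) w{\left(11 \right)} = -7 + \left(- 3 \left(-3 - -3\right) - 2\right) \left(6 + 3 \cdot 11\right) = -7 + \left(- 3 \left(-3 + 3\right) - 2\right) \left(6 + 33\right) = -7 + \left(\left(-3\right) 0 - 2\right) 39 = -7 + \left(0 - 2\right) 39 = -7 - 78 = -85$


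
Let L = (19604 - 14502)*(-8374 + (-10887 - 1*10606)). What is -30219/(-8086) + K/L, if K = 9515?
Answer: 1151184403939/308039068831 ≈ 3.7371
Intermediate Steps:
L = -152381434 (L = 5102*(-8374 + (-10887 - 10606)) = 5102*(-8374 - 21493) = 5102*(-29867) = -152381434)
-30219/(-8086) + K/L = -30219/(-8086) + 9515/(-152381434) = -30219*(-1/8086) + 9515*(-1/152381434) = 30219/8086 - 9515/152381434 = 1151184403939/308039068831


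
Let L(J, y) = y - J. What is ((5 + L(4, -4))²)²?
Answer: 81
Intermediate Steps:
((5 + L(4, -4))²)² = ((5 + (-4 - 1*4))²)² = ((5 + (-4 - 4))²)² = ((5 - 8)²)² = ((-3)²)² = 9² = 81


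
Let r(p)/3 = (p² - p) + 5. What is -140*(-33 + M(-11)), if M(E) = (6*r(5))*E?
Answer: 697620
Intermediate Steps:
r(p) = 15 - 3*p + 3*p² (r(p) = 3*((p² - p) + 5) = 3*(5 + p² - p) = 15 - 3*p + 3*p²)
M(E) = 450*E (M(E) = (6*(15 - 3*5 + 3*5²))*E = (6*(15 - 15 + 3*25))*E = (6*(15 - 15 + 75))*E = (6*75)*E = 450*E)
-140*(-33 + M(-11)) = -140*(-33 + 450*(-11)) = -140*(-33 - 4950) = -140*(-4983) = 697620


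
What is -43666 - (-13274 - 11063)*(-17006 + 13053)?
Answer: -96247827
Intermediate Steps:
-43666 - (-13274 - 11063)*(-17006 + 13053) = -43666 - (-24337)*(-3953) = -43666 - 1*96204161 = -43666 - 96204161 = -96247827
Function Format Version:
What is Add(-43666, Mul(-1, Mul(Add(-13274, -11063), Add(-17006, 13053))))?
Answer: -96247827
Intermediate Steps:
Add(-43666, Mul(-1, Mul(Add(-13274, -11063), Add(-17006, 13053)))) = Add(-43666, Mul(-1, Mul(-24337, -3953))) = Add(-43666, Mul(-1, 96204161)) = Add(-43666, -96204161) = -96247827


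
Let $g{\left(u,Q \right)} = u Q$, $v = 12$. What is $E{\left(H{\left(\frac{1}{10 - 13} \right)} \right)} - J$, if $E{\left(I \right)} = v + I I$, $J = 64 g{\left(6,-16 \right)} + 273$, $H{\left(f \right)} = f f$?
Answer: $\frac{476524}{81} \approx 5883.0$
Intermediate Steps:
$g{\left(u,Q \right)} = Q u$
$H{\left(f \right)} = f^{2}$
$J = -5871$ ($J = 64 \left(\left(-16\right) 6\right) + 273 = 64 \left(-96\right) + 273 = -6144 + 273 = -5871$)
$E{\left(I \right)} = 12 + I^{2}$ ($E{\left(I \right)} = 12 + I I = 12 + I^{2}$)
$E{\left(H{\left(\frac{1}{10 - 13} \right)} \right)} - J = \left(12 + \left(\left(\frac{1}{10 - 13}\right)^{2}\right)^{2}\right) - -5871 = \left(12 + \left(\left(\frac{1}{-3}\right)^{2}\right)^{2}\right) + 5871 = \left(12 + \left(\left(- \frac{1}{3}\right)^{2}\right)^{2}\right) + 5871 = \left(12 + \left(\frac{1}{9}\right)^{2}\right) + 5871 = \left(12 + \frac{1}{81}\right) + 5871 = \frac{973}{81} + 5871 = \frac{476524}{81}$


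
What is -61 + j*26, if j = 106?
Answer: 2695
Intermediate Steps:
-61 + j*26 = -61 + 106*26 = -61 + 2756 = 2695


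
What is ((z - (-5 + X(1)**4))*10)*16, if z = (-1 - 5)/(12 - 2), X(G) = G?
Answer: 544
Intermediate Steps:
z = -3/5 (z = -6/10 = -6*1/10 = -3/5 ≈ -0.60000)
((z - (-5 + X(1)**4))*10)*16 = ((-3/5 - (-5 + 1**4))*10)*16 = ((-3/5 - (-5 + 1))*10)*16 = ((-3/5 - 1*(-4))*10)*16 = ((-3/5 + 4)*10)*16 = ((17/5)*10)*16 = 34*16 = 544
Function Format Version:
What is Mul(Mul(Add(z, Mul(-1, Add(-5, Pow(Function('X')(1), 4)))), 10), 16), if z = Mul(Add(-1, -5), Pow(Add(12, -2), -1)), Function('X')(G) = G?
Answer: 544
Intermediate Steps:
z = Rational(-3, 5) (z = Mul(-6, Pow(10, -1)) = Mul(-6, Rational(1, 10)) = Rational(-3, 5) ≈ -0.60000)
Mul(Mul(Add(z, Mul(-1, Add(-5, Pow(Function('X')(1), 4)))), 10), 16) = Mul(Mul(Add(Rational(-3, 5), Mul(-1, Add(-5, Pow(1, 4)))), 10), 16) = Mul(Mul(Add(Rational(-3, 5), Mul(-1, Add(-5, 1))), 10), 16) = Mul(Mul(Add(Rational(-3, 5), Mul(-1, -4)), 10), 16) = Mul(Mul(Add(Rational(-3, 5), 4), 10), 16) = Mul(Mul(Rational(17, 5), 10), 16) = Mul(34, 16) = 544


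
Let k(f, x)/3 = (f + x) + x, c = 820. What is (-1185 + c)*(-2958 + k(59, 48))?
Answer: 909945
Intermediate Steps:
k(f, x) = 3*f + 6*x (k(f, x) = 3*((f + x) + x) = 3*(f + 2*x) = 3*f + 6*x)
(-1185 + c)*(-2958 + k(59, 48)) = (-1185 + 820)*(-2958 + (3*59 + 6*48)) = -365*(-2958 + (177 + 288)) = -365*(-2958 + 465) = -365*(-2493) = 909945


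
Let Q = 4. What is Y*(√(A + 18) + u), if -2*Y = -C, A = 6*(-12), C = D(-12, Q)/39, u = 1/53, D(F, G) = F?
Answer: -2/689 - 6*I*√6/13 ≈ -0.0029028 - 1.1305*I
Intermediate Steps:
u = 1/53 ≈ 0.018868
C = -4/13 (C = -12/39 = -12*1/39 = -4/13 ≈ -0.30769)
A = -72
Y = -2/13 (Y = -(-1)*(-4)/(2*13) = -½*4/13 = -2/13 ≈ -0.15385)
Y*(√(A + 18) + u) = -2*(√(-72 + 18) + 1/53)/13 = -2*(√(-54) + 1/53)/13 = -2*(3*I*√6 + 1/53)/13 = -2*(1/53 + 3*I*√6)/13 = -2/689 - 6*I*√6/13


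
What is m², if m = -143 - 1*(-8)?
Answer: 18225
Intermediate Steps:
m = -135 (m = -143 + 8 = -135)
m² = (-135)² = 18225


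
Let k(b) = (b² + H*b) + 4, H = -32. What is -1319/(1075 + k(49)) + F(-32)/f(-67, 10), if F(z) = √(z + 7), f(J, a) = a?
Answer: -1319/1912 + I/2 ≈ -0.68985 + 0.5*I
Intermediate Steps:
k(b) = 4 + b² - 32*b (k(b) = (b² - 32*b) + 4 = 4 + b² - 32*b)
F(z) = √(7 + z)
-1319/(1075 + k(49)) + F(-32)/f(-67, 10) = -1319/(1075 + (4 + 49² - 32*49)) + √(7 - 32)/10 = -1319/(1075 + (4 + 2401 - 1568)) + √(-25)*(⅒) = -1319/(1075 + 837) + (5*I)*(⅒) = -1319/1912 + I/2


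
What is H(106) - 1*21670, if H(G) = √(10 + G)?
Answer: -21670 + 2*√29 ≈ -21659.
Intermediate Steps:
H(106) - 1*21670 = √(10 + 106) - 1*21670 = √116 - 21670 = 2*√29 - 21670 = -21670 + 2*√29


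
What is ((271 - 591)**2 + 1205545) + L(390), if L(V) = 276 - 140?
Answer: 1308081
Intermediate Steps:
L(V) = 136
((271 - 591)**2 + 1205545) + L(390) = ((271 - 591)**2 + 1205545) + 136 = ((-320)**2 + 1205545) + 136 = (102400 + 1205545) + 136 = 1307945 + 136 = 1308081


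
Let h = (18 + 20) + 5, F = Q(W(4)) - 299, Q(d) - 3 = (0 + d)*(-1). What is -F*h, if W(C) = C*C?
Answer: 13416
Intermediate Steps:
W(C) = C²
Q(d) = 3 - d (Q(d) = 3 + (0 + d)*(-1) = 3 + d*(-1) = 3 - d)
F = -312 (F = (3 - 1*4²) - 299 = (3 - 1*16) - 299 = (3 - 16) - 299 = -13 - 299 = -312)
h = 43 (h = 38 + 5 = 43)
-F*h = -(-312)*43 = -1*(-13416) = 13416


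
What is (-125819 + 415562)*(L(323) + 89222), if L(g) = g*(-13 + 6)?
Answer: 25196341023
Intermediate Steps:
L(g) = -7*g (L(g) = g*(-7) = -7*g)
(-125819 + 415562)*(L(323) + 89222) = (-125819 + 415562)*(-7*323 + 89222) = 289743*(-2261 + 89222) = 289743*86961 = 25196341023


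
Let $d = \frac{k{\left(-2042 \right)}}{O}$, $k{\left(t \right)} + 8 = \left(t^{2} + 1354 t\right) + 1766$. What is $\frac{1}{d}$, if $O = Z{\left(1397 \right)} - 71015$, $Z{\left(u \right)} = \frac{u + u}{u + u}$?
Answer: $- \frac{35507}{703327} \approx -0.050484$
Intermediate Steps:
$Z{\left(u \right)} = 1$ ($Z{\left(u \right)} = \frac{2 u}{2 u} = 2 u \frac{1}{2 u} = 1$)
$k{\left(t \right)} = 1758 + t^{2} + 1354 t$ ($k{\left(t \right)} = -8 + \left(\left(t^{2} + 1354 t\right) + 1766\right) = -8 + \left(1766 + t^{2} + 1354 t\right) = 1758 + t^{2} + 1354 t$)
$O = -71014$ ($O = 1 - 71015 = -71014$)
$d = - \frac{703327}{35507}$ ($d = \frac{1758 + \left(-2042\right)^{2} + 1354 \left(-2042\right)}{-71014} = \left(1758 + 4169764 - 2764868\right) \left(- \frac{1}{71014}\right) = 1406654 \left(- \frac{1}{71014}\right) = - \frac{703327}{35507} \approx -19.808$)
$\frac{1}{d} = \frac{1}{- \frac{703327}{35507}} = - \frac{35507}{703327}$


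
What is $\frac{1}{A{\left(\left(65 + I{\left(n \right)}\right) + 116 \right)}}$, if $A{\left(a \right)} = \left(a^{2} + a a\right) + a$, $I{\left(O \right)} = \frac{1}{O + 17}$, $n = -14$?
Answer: $\frac{9}{593504} \approx 1.5164 \cdot 10^{-5}$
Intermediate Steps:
$I{\left(O \right)} = \frac{1}{17 + O}$
$A{\left(a \right)} = a + 2 a^{2}$ ($A{\left(a \right)} = \left(a^{2} + a^{2}\right) + a = 2 a^{2} + a = a + 2 a^{2}$)
$\frac{1}{A{\left(\left(65 + I{\left(n \right)}\right) + 116 \right)}} = \frac{1}{\left(\left(65 + \frac{1}{17 - 14}\right) + 116\right) \left(1 + 2 \left(\left(65 + \frac{1}{17 - 14}\right) + 116\right)\right)} = \frac{1}{\left(\left(65 + \frac{1}{3}\right) + 116\right) \left(1 + 2 \left(\left(65 + \frac{1}{3}\right) + 116\right)\right)} = \frac{1}{\left(\frac{196}{3} + 116\right) \left(1 + 2 \left(\frac{196}{3} + 116\right)\right)} = \frac{1}{\frac{544}{3} \left(1 + 2 \cdot \frac{544}{3}\right)} = \frac{1}{\frac{544}{3} \left(1 + \frac{1088}{3}\right)} = \frac{1}{\frac{544}{3} \cdot \frac{1091}{3}} = \frac{1}{\frac{593504}{9}} = \frac{9}{593504}$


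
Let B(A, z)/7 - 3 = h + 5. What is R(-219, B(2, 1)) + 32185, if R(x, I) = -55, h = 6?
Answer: 32130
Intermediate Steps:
B(A, z) = 98 (B(A, z) = 21 + 7*(6 + 5) = 21 + 7*11 = 21 + 77 = 98)
R(-219, B(2, 1)) + 32185 = -55 + 32185 = 32130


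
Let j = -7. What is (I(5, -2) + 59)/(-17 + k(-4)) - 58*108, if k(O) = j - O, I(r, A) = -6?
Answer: -125333/20 ≈ -6266.6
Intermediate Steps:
k(O) = -7 - O
(I(5, -2) + 59)/(-17 + k(-4)) - 58*108 = (-6 + 59)/(-17 + (-7 - 1*(-4))) - 58*108 = 53/(-17 + (-7 + 4)) - 6264 = 53/(-17 - 3) - 6264 = 53/(-20) - 6264 = 53*(-1/20) - 6264 = -53/20 - 6264 = -125333/20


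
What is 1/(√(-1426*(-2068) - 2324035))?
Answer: √69437/208311 ≈ 0.0012650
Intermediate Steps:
1/(√(-1426*(-2068) - 2324035)) = 1/(√(2948968 - 2324035)) = 1/(√624933) = 1/(3*√69437) = √69437/208311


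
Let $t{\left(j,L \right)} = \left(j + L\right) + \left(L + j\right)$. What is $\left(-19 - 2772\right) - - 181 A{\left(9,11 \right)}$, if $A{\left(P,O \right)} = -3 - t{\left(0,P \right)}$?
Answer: $-6592$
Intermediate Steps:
$t{\left(j,L \right)} = 2 L + 2 j$ ($t{\left(j,L \right)} = \left(L + j\right) + \left(L + j\right) = 2 L + 2 j$)
$A{\left(P,O \right)} = -3 - 2 P$ ($A{\left(P,O \right)} = -3 - \left(2 P + 2 \cdot 0\right) = -3 - \left(2 P + 0\right) = -3 - 2 P$)
$\left(-19 - 2772\right) - - 181 A{\left(9,11 \right)} = \left(-19 - 2772\right) - - 181 \left(-3 - 18\right) = -2791 - \left(-181\right) \left(-21\right) = -2791 - 3801 = -6592$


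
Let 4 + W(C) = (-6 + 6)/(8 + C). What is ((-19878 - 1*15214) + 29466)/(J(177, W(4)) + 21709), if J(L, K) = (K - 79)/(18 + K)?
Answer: -78764/303843 ≈ -0.25923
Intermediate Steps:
W(C) = -4 (W(C) = -4 + (-6 + 6)/(8 + C) = -4 + 0/(8 + C) = -4 + 0 = -4)
J(L, K) = (-79 + K)/(18 + K)
((-19878 - 1*15214) + 29466)/(J(177, W(4)) + 21709) = ((-19878 - 1*15214) + 29466)/((-79 - 4)/(18 - 4) + 21709) = ((-19878 - 15214) + 29466)/(-83/14 + 21709) = (-35092 + 29466)/((1/14)*(-83) + 21709) = -5626/(-83/14 + 21709) = -5626/303843/14 = -5626*14/303843 = -78764/303843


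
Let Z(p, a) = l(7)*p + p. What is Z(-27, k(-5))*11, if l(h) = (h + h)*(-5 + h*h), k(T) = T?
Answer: -183249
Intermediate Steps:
l(h) = 2*h*(-5 + h²) (l(h) = (2*h)*(-5 + h²) = 2*h*(-5 + h²))
Z(p, a) = 617*p (Z(p, a) = (2*7*(-5 + 7²))*p + p = (2*7*(-5 + 49))*p + p = (2*7*44)*p + p = 616*p + p = 617*p)
Z(-27, k(-5))*11 = (617*(-27))*11 = -16659*11 = -183249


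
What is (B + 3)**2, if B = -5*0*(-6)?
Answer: 9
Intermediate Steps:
B = 0 (B = 0*(-6) = 0)
(B + 3)**2 = (0 + 3)**2 = 3**2 = 9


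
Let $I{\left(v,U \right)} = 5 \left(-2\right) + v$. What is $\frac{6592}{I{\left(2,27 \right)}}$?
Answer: $-824$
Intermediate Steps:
$I{\left(v,U \right)} = -10 + v$
$\frac{6592}{I{\left(2,27 \right)}} = \frac{6592}{-10 + 2} = \frac{6592}{-8} = 6592 \left(- \frac{1}{8}\right) = -824$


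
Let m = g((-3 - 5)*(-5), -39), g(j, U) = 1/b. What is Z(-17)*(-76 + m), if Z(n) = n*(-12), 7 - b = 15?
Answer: -31059/2 ≈ -15530.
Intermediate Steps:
b = -8 (b = 7 - 1*15 = 7 - 15 = -8)
Z(n) = -12*n
g(j, U) = -1/8 (g(j, U) = 1/(-8) = -1/8)
m = -1/8 ≈ -0.12500
Z(-17)*(-76 + m) = (-12*(-17))*(-76 - 1/8) = 204*(-609/8) = -31059/2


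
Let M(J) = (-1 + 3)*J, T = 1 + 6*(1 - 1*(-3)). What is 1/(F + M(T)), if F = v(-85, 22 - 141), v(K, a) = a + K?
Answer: -1/154 ≈ -0.0064935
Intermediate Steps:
T = 25 (T = 1 + 6*(1 + 3) = 1 + 6*4 = 1 + 24 = 25)
v(K, a) = K + a
M(J) = 2*J
F = -204 (F = -85 + (22 - 141) = -85 - 119 = -204)
1/(F + M(T)) = 1/(-204 + 2*25) = 1/(-204 + 50) = 1/(-154) = -1/154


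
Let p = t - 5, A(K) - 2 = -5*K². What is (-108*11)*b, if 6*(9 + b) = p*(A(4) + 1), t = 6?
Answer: 25938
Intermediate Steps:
A(K) = 2 - 5*K²
p = 1 (p = 6 - 5 = 1)
b = -131/6 (b = -9 + (1*((2 - 5*4²) + 1))/6 = -9 + (1*((2 - 5*16) + 1))/6 = -9 + (1*((2 - 80) + 1))/6 = -9 + (1*(-78 + 1))/6 = -9 + (1*(-77))/6 = -9 + (⅙)*(-77) = -9 - 77/6 = -131/6 ≈ -21.833)
(-108*11)*b = -108*11*(-131/6) = -1188*(-131/6) = 25938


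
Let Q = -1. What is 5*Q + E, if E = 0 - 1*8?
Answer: -13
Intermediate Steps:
E = -8 (E = 0 - 8 = -8)
5*Q + E = 5*(-1) - 8 = -5 - 8 = -13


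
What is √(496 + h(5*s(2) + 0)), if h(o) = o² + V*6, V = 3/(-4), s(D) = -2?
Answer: 13*√14/2 ≈ 24.321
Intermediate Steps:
V = -¾ (V = 3*(-¼) = -¾ ≈ -0.75000)
h(o) = -9/2 + o² (h(o) = o² - ¾*6 = o² - 9/2 = -9/2 + o²)
√(496 + h(5*s(2) + 0)) = √(496 + (-9/2 + (5*(-2) + 0)²)) = √(496 + (-9/2 + (-10 + 0)²)) = √(496 + (-9/2 + (-10)²)) = √(496 + (-9/2 + 100)) = √(496 + 191/2) = √(1183/2) = 13*√14/2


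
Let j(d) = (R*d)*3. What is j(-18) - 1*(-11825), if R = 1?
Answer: 11771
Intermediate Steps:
j(d) = 3*d (j(d) = (1*d)*3 = d*3 = 3*d)
j(-18) - 1*(-11825) = 3*(-18) - 1*(-11825) = -54 + 11825 = 11771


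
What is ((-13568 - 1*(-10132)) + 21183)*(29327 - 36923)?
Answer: -134806212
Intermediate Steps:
((-13568 - 1*(-10132)) + 21183)*(29327 - 36923) = ((-13568 + 10132) + 21183)*(-7596) = (-3436 + 21183)*(-7596) = 17747*(-7596) = -134806212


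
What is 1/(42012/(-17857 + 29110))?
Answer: 3751/14004 ≈ 0.26785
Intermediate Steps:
1/(42012/(-17857 + 29110)) = 1/(42012/11253) = 1/(42012*(1/11253)) = 1/(14004/3751) = 3751/14004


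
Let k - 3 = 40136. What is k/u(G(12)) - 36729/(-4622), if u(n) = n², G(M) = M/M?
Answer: 185559187/4622 ≈ 40147.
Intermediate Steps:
k = 40139 (k = 3 + 40136 = 40139)
G(M) = 1
k/u(G(12)) - 36729/(-4622) = 40139/(1²) - 36729/(-4622) = 40139/1 - 36729*(-1/4622) = 40139*1 + 36729/4622 = 40139 + 36729/4622 = 185559187/4622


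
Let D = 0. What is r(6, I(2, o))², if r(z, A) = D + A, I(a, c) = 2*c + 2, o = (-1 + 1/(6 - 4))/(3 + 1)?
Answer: 49/16 ≈ 3.0625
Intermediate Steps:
o = -⅛ (o = (-1 + 1/2)/4 = (-1 + ½)*(¼) = -½*¼ = -⅛ ≈ -0.12500)
I(a, c) = 2 + 2*c
r(z, A) = A (r(z, A) = 0 + A = A)
r(6, I(2, o))² = (2 + 2*(-⅛))² = (2 - ¼)² = (7/4)² = 49/16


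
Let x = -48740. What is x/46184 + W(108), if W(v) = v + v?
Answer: 2481751/11546 ≈ 214.94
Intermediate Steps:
W(v) = 2*v
x/46184 + W(108) = -48740/46184 + 2*108 = -48740*1/46184 + 216 = -12185/11546 + 216 = 2481751/11546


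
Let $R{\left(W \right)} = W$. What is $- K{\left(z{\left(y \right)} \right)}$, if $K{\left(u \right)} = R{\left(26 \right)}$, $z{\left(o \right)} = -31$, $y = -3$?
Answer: $-26$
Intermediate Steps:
$K{\left(u \right)} = 26$
$- K{\left(z{\left(y \right)} \right)} = \left(-1\right) 26 = -26$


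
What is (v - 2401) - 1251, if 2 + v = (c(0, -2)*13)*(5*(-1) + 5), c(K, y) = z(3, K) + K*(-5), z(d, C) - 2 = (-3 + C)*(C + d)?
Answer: -3654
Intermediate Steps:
z(d, C) = 2 + (-3 + C)*(C + d)
c(K, y) = -7 + K² - 5*K (c(K, y) = (2 + K² - 3*K - 3*3 + K*3) + K*(-5) = (2 + K² - 3*K - 9 + 3*K) - 5*K = (-7 + K²) - 5*K = -7 + K² - 5*K)
v = -2 (v = -2 + ((-7 + 0² - 5*0)*13)*(5*(-1) + 5) = -2 + ((-7 + 0 + 0)*13)*(-5 + 5) = -2 - 7*13*0 = -2 - 91*0 = -2 + 0 = -2)
(v - 2401) - 1251 = (-2 - 2401) - 1251 = -2403 - 1251 = -3654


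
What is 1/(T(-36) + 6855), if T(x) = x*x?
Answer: 1/8151 ≈ 0.00012268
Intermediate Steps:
T(x) = x**2
1/(T(-36) + 6855) = 1/((-36)**2 + 6855) = 1/(1296 + 6855) = 1/8151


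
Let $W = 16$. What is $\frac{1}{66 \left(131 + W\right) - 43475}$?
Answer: $- \frac{1}{33773} \approx -2.9609 \cdot 10^{-5}$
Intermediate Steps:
$\frac{1}{66 \left(131 + W\right) - 43475} = \frac{1}{66 \left(131 + 16\right) - 43475} = \frac{1}{66 \cdot 147 - 43475} = \frac{1}{9702 - 43475} = \frac{1}{-33773} = - \frac{1}{33773}$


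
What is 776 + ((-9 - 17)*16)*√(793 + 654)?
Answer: 776 - 416*√1447 ≈ -15048.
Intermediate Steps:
776 + ((-9 - 17)*16)*√(793 + 654) = 776 + (-26*16)*√1447 = 776 - 416*√1447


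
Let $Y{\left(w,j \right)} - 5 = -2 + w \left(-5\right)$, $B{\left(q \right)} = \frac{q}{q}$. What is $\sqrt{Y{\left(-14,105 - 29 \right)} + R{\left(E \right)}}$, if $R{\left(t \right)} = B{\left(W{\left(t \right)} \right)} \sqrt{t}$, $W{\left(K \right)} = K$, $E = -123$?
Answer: $\sqrt{73 + i \sqrt{123}} \approx 8.5685 + 0.64717 i$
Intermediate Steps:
$B{\left(q \right)} = 1$
$Y{\left(w,j \right)} = 3 - 5 w$ ($Y{\left(w,j \right)} = 5 + \left(-2 + w \left(-5\right)\right) = 5 - \left(2 + 5 w\right) = 3 - 5 w$)
$R{\left(t \right)} = \sqrt{t}$ ($R{\left(t \right)} = 1 \sqrt{t} = \sqrt{t}$)
$\sqrt{Y{\left(-14,105 - 29 \right)} + R{\left(E \right)}} = \sqrt{\left(3 - -70\right) + \sqrt{-123}} = \sqrt{\left(3 + 70\right) + i \sqrt{123}} = \sqrt{73 + i \sqrt{123}}$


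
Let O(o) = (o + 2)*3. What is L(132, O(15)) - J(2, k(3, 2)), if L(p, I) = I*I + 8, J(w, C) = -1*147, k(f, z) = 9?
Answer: 2756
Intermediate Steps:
J(w, C) = -147
O(o) = 6 + 3*o (O(o) = (2 + o)*3 = 6 + 3*o)
L(p, I) = 8 + I**2 (L(p, I) = I**2 + 8 = 8 + I**2)
L(132, O(15)) - J(2, k(3, 2)) = (8 + (6 + 3*15)**2) - 1*(-147) = (8 + (6 + 45)**2) + 147 = (8 + 51**2) + 147 = (8 + 2601) + 147 = 2609 + 147 = 2756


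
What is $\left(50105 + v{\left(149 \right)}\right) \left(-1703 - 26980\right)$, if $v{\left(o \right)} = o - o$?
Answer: $-1437161715$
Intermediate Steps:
$v{\left(o \right)} = 0$
$\left(50105 + v{\left(149 \right)}\right) \left(-1703 - 26980\right) = \left(50105 + 0\right) \left(-1703 - 26980\right) = 50105 \left(-28683\right) = -1437161715$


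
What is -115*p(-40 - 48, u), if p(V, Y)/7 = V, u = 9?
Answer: 70840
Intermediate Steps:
p(V, Y) = 7*V
-115*p(-40 - 48, u) = -805*(-40 - 48) = -805*(-88) = -115*(-616) = 70840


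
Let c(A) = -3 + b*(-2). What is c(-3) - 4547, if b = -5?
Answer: -4540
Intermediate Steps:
c(A) = 7 (c(A) = -3 - 5*(-2) = -3 + 10 = 7)
c(-3) - 4547 = 7 - 4547 = -4540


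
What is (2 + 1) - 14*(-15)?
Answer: 213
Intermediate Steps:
(2 + 1) - 14*(-15) = 3 + 210 = 213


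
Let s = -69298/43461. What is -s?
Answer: 69298/43461 ≈ 1.5945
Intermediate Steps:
s = -69298/43461 (s = -69298*1/43461 = -69298/43461 ≈ -1.5945)
-s = -1*(-69298/43461) = 69298/43461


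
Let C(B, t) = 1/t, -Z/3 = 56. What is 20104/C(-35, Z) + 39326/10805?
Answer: -36493545634/10805 ≈ -3.3775e+6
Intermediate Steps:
Z = -168 (Z = -3*56 = -168)
20104/C(-35, Z) + 39326/10805 = 20104/(1/(-168)) + 39326/10805 = 20104/(-1/168) + 39326*(1/10805) = 20104*(-168) + 39326/10805 = -3377472 + 39326/10805 = -36493545634/10805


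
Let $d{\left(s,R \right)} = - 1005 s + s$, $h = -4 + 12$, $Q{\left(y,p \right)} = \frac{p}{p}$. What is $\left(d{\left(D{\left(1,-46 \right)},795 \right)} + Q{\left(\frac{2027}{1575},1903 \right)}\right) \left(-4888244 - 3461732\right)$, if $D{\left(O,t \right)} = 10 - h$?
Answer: $16758401832$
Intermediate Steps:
$Q{\left(y,p \right)} = 1$
$h = 8$
$D{\left(O,t \right)} = 2$ ($D{\left(O,t \right)} = 10 - 8 = 2$)
$d{\left(s,R \right)} = - 1004 s$
$\left(d{\left(D{\left(1,-46 \right)},795 \right)} + Q{\left(\frac{2027}{1575},1903 \right)}\right) \left(-4888244 - 3461732\right) = \left(\left(-1004\right) 2 + 1\right) \left(-4888244 - 3461732\right) = \left(-2008 + 1\right) \left(-4888244 - 3461732\right) = \left(-2007\right) \left(-8349976\right) = 16758401832$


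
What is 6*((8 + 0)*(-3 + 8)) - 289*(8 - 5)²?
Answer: -2361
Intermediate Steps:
6*((8 + 0)*(-3 + 8)) - 289*(8 - 5)² = 6*(8*5) - 289*3² = 6*40 - 289*9 = 240 - 2601 = -2361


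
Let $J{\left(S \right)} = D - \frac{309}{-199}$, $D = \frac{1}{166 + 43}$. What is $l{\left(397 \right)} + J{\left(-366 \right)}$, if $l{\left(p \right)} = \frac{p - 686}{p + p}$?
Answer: $\frac{39415521}{33023254} \approx 1.1936$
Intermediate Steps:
$D = \frac{1}{209} \approx 0.0047847$
$J{\left(S \right)} = \frac{64780}{41591}$ ($J{\left(S \right)} = \frac{1}{209} - \frac{309}{-199} = \frac{1}{209} - 309 \left(- \frac{1}{199}\right) = \frac{1}{209} - - \frac{309}{199} = \frac{1}{209} + \frac{309}{199} = \frac{64780}{41591}$)
$l{\left(p \right)} = \frac{-686 + p}{2 p}$
$l{\left(397 \right)} + J{\left(-366 \right)} = \frac{-686 + 397}{2 \cdot 397} + \frac{64780}{41591} = \frac{1}{2} \cdot \frac{1}{397} \left(-289\right) + \frac{64780}{41591} = - \frac{289}{794} + \frac{64780}{41591} = \frac{39415521}{33023254}$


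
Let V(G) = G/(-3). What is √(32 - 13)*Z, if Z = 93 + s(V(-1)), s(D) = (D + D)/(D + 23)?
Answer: 3256*√19/35 ≈ 405.50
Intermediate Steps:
V(G) = -G/3 (V(G) = G*(-⅓) = -G/3)
s(D) = 2*D/(23 + D) (s(D) = (2*D)/(23 + D) = 2*D/(23 + D))
Z = 3256/35 (Z = 93 + 2*(-⅓*(-1))/(23 - ⅓*(-1)) = 93 + 2*(⅓)/(23 + ⅓) = 93 + 2*(⅓)/(70/3) = 93 + 2*(⅓)*(3/70) = 93 + 1/35 = 3256/35 ≈ 93.029)
√(32 - 13)*Z = √(32 - 13)*(3256/35) = √19*(3256/35) = 3256*√19/35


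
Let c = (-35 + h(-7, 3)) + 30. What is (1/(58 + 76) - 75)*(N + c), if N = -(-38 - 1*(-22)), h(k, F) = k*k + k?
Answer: -532597/134 ≈ -3974.6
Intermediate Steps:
h(k, F) = k + k**2 (h(k, F) = k**2 + k = k + k**2)
N = 16 (N = -(-38 + 22) = -1*(-16) = 16)
c = 37 (c = (-35 - 7*(1 - 7)) + 30 = (-35 - 7*(-6)) + 30 = (-35 + 42) + 30 = 7 + 30 = 37)
(1/(58 + 76) - 75)*(N + c) = (1/(58 + 76) - 75)*(16 + 37) = (1/134 - 75)*53 = -10049/134*53 = -532597/134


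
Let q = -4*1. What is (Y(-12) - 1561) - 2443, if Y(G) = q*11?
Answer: -4048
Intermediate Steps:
q = -4
Y(G) = -44 (Y(G) = -4*11 = -44)
(Y(-12) - 1561) - 2443 = (-44 - 1561) - 2443 = -1605 - 2443 = -4048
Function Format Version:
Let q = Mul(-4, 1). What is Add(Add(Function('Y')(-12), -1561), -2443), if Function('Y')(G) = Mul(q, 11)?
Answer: -4048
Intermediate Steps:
q = -4
Function('Y')(G) = -44 (Function('Y')(G) = Mul(-4, 11) = -44)
Add(Add(Function('Y')(-12), -1561), -2443) = Add(Add(-44, -1561), -2443) = Add(-1605, -2443) = -4048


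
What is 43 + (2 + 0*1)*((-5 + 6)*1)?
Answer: 45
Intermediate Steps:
43 + (2 + 0*1)*((-5 + 6)*1) = 43 + (2 + 0)*(1*1) = 43 + 2*1 = 43 + 2 = 45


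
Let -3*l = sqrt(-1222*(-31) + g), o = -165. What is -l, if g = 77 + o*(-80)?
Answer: sqrt(51159)/3 ≈ 75.395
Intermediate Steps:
g = 13277 (g = 77 - 165*(-80) = 77 + 13200 = 13277)
l = -sqrt(51159)/3 (l = -sqrt(-1222*(-31) + 13277)/3 = -sqrt(37882 + 13277)/3 = -sqrt(51159)/3 ≈ -75.395)
-l = -(-1)*sqrt(51159)/3 = sqrt(51159)/3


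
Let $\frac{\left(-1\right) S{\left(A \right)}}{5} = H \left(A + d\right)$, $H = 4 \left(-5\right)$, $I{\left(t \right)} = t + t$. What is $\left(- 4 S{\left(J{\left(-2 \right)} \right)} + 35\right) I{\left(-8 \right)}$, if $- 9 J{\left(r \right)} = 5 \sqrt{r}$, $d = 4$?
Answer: $25040 - \frac{32000 i \sqrt{2}}{9} \approx 25040.0 - 5028.3 i$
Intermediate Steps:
$I{\left(t \right)} = 2 t$
$H = -20$
$J{\left(r \right)} = - \frac{5 \sqrt{r}}{9}$
$S{\left(A \right)} = 400 + 100 A$ ($S{\left(A \right)} = - 5 \left(- 20 \left(A + 4\right)\right) = - 5 \left(- 20 \left(4 + A\right)\right) = - 5 \left(-80 - 20 A\right) = 400 + 100 A$)
$\left(- 4 S{\left(J{\left(-2 \right)} \right)} + 35\right) I{\left(-8 \right)} = \left(- 4 \left(400 + 100 \left(- \frac{5 \sqrt{-2}}{9}\right)\right) + 35\right) 2 \left(-8\right) = \left(- 4 \left(400 + 100 \left(- \frac{5 i \sqrt{2}}{9}\right)\right) + 35\right) \left(-16\right) = \left(- 4 \left(400 - \frac{500 i \sqrt{2}}{9}\right) + 35\right) \left(-16\right) = \left(\left(-1600 + \frac{2000 i \sqrt{2}}{9}\right) + 35\right) \left(-16\right) = \left(-1565 + \frac{2000 i \sqrt{2}}{9}\right) \left(-16\right) = 25040 - \frac{32000 i \sqrt{2}}{9}$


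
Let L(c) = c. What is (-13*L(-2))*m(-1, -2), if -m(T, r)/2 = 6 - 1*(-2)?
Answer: -416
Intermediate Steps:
m(T, r) = -16 (m(T, r) = -2*(6 - 1*(-2)) = -2*(6 + 2) = -2*8 = -16)
(-13*L(-2))*m(-1, -2) = -13*(-2)*(-16) = 26*(-16) = -416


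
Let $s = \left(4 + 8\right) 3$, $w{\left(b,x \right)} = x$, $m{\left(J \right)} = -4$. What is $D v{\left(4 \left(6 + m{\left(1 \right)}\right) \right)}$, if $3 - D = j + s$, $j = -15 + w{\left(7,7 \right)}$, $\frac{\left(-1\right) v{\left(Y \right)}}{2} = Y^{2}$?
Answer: $3200$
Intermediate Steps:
$s = 36$ ($s = 12 \cdot 3 = 36$)
$v{\left(Y \right)} = - 2 Y^{2}$
$j = -8$ ($j = -15 + 7 = -8$)
$D = -25$ ($D = 3 - \left(-8 + 36\right) = 3 - 28 = -25$)
$D v{\left(4 \left(6 + m{\left(1 \right)}\right) \right)} = - 25 \left(- 2 \left(4 \left(6 - 4\right)\right)^{2}\right) = - 25 \left(- 2 \left(4 \cdot 2\right)^{2}\right) = - 25 \left(- 2 \cdot 8^{2}\right) = - 25 \left(\left(-2\right) 64\right) = \left(-25\right) \left(-128\right) = 3200$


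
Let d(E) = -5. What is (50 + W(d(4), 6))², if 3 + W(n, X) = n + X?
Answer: 2304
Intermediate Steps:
W(n, X) = -3 + X + n (W(n, X) = -3 + (n + X) = -3 + (X + n) = -3 + X + n)
(50 + W(d(4), 6))² = (50 + (-3 + 6 - 5))² = (50 - 2)² = 48² = 2304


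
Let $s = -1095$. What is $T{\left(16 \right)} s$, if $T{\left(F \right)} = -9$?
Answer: $9855$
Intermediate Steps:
$T{\left(16 \right)} s = \left(-9\right) \left(-1095\right) = 9855$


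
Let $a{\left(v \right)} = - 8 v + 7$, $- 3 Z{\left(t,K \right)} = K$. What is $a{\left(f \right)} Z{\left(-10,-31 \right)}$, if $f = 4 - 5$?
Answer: $155$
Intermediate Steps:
$f = -1$ ($f = 4 - 5 = -1$)
$Z{\left(t,K \right)} = - \frac{K}{3}$
$a{\left(v \right)} = 7 - 8 v$
$a{\left(f \right)} Z{\left(-10,-31 \right)} = \left(7 - -8\right) \left(\left(- \frac{1}{3}\right) \left(-31\right)\right) = \left(7 + 8\right) \frac{31}{3} = 15 \cdot \frac{31}{3} = 155$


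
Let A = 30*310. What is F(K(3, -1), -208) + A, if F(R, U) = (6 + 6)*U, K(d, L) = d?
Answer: 6804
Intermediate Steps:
F(R, U) = 12*U
A = 9300
F(K(3, -1), -208) + A = 12*(-208) + 9300 = -2496 + 9300 = 6804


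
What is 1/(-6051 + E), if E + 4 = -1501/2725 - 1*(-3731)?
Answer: -2725/6334401 ≈ -0.00043019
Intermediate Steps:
E = 10154574/2725 (E = -4 + (-1501/2725 - 1*(-3731)) = -4 + (-1501*1/2725 + 3731) = -4 + (-1501/2725 + 3731) = -4 + 10165474/2725 = 10154574/2725 ≈ 3726.4)
1/(-6051 + E) = 1/(-6051 + 10154574/2725) = 1/(-6334401/2725) = -2725/6334401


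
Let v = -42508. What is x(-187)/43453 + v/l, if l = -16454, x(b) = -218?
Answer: 48513504/18815149 ≈ 2.5784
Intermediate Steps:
x(-187)/43453 + v/l = -218/43453 - 42508/(-16454) = -218*1/43453 - 42508*(-1/16454) = -218/43453 + 21254/8227 = 48513504/18815149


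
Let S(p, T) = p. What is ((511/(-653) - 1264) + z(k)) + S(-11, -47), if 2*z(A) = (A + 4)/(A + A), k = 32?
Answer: -26652875/20896 ≈ -1275.5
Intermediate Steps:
z(A) = (4 + A)/(4*A) (z(A) = ((A + 4)/(A + A))/2 = ((4 + A)/((2*A)))/2 = ((4 + A)*(1/(2*A)))/2 = ((4 + A)/(2*A))/2 = (4 + A)/(4*A))
((511/(-653) - 1264) + z(k)) + S(-11, -47) = ((511/(-653) - 1264) + (¼)*(4 + 32)/32) - 11 = ((511*(-1/653) - 1264) + (¼)*(1/32)*36) - 11 = ((-511/653 - 1264) + 9/32) - 11 = (-825903/653 + 9/32) - 11 = -26423019/20896 - 11 = -26652875/20896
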